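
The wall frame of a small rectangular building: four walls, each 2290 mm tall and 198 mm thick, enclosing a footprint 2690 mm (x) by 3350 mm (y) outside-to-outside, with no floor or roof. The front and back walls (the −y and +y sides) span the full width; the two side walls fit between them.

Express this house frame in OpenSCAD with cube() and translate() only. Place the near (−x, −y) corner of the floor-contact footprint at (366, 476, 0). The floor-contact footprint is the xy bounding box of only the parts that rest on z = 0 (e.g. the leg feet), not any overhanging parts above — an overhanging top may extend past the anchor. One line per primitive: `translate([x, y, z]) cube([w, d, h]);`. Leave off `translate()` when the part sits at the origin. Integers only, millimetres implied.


translate([366, 476, 0]) cube([2690, 198, 2290]);
translate([366, 3628, 0]) cube([2690, 198, 2290]);
translate([366, 674, 0]) cube([198, 2954, 2290]);
translate([2858, 674, 0]) cube([198, 2954, 2290]);


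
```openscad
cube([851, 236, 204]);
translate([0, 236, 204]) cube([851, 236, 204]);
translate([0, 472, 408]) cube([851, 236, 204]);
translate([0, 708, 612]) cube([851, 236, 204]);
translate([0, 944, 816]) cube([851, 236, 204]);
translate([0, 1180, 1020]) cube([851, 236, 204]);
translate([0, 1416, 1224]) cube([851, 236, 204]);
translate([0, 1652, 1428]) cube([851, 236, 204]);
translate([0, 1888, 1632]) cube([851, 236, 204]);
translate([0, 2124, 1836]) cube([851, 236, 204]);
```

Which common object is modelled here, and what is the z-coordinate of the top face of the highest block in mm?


A staircase. The total rise is 2040 mm.

10 identical blocks, each offset up and back from the previous — a staircase. Each step is 204 mm tall and there are 10 of them, so the total rise is 10 × 204 = 2040 mm.


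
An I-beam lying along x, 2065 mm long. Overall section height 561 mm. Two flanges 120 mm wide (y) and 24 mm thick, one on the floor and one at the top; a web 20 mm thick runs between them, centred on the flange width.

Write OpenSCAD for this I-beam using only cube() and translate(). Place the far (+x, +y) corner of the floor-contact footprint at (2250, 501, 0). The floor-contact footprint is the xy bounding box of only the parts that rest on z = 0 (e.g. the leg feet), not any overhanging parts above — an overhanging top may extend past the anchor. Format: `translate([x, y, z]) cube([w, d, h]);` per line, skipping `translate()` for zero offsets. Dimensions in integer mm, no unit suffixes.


translate([185, 381, 0]) cube([2065, 120, 24]);
translate([185, 431, 24]) cube([2065, 20, 513]);
translate([185, 381, 537]) cube([2065, 120, 24]);


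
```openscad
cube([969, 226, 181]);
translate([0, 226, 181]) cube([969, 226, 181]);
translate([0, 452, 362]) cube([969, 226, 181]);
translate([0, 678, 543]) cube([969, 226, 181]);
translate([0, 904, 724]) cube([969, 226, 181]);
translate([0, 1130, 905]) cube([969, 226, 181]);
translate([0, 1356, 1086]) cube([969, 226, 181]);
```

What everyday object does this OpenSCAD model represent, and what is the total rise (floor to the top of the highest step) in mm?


A staircase. The total rise is 1267 mm.

7 identical blocks, each offset up and back from the previous — a staircase. Each step is 181 mm tall and there are 7 of them, so the total rise is 7 × 181 = 1267 mm.


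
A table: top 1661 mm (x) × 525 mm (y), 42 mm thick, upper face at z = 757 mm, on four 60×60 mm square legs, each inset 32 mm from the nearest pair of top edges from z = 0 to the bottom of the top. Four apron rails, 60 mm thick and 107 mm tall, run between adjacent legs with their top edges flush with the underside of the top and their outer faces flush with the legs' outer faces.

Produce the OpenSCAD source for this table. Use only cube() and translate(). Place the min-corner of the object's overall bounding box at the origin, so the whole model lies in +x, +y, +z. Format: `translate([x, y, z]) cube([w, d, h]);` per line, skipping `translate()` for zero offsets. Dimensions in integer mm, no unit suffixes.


translate([0, 0, 715]) cube([1661, 525, 42]);
translate([32, 32, 0]) cube([60, 60, 715]);
translate([1569, 32, 0]) cube([60, 60, 715]);
translate([32, 433, 0]) cube([60, 60, 715]);
translate([1569, 433, 0]) cube([60, 60, 715]);
translate([92, 32, 608]) cube([1477, 60, 107]);
translate([92, 433, 608]) cube([1477, 60, 107]);
translate([32, 92, 608]) cube([60, 341, 107]);
translate([1569, 92, 608]) cube([60, 341, 107]);


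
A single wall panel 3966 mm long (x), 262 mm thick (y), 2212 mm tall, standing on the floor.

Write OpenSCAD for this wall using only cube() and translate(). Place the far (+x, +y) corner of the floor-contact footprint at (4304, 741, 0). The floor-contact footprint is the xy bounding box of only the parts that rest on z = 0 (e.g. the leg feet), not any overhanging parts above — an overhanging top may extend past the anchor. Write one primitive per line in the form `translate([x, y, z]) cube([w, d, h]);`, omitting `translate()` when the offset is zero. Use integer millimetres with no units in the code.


translate([338, 479, 0]) cube([3966, 262, 2212]);


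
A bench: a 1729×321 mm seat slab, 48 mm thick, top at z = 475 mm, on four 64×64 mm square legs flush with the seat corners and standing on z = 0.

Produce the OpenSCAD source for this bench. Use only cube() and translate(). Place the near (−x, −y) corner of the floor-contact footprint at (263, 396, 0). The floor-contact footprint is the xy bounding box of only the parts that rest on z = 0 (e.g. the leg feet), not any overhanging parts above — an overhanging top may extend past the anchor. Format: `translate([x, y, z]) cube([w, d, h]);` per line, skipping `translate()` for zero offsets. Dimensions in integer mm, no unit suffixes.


translate([263, 396, 427]) cube([1729, 321, 48]);
translate([263, 396, 0]) cube([64, 64, 427]);
translate([263, 653, 0]) cube([64, 64, 427]);
translate([1928, 396, 0]) cube([64, 64, 427]);
translate([1928, 653, 0]) cube([64, 64, 427]);


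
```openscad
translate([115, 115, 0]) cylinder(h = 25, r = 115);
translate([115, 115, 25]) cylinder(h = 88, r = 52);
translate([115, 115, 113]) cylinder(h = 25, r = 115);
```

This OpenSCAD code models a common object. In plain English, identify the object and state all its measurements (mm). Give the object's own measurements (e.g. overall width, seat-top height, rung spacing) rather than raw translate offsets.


A spool: two coaxial disc flanges of radius 115 mm and thickness 25 mm, joined by a core cylinder of radius 52 mm and height 88 mm. The lower flange rests on z = 0 and the three cylinders share a vertical axis.


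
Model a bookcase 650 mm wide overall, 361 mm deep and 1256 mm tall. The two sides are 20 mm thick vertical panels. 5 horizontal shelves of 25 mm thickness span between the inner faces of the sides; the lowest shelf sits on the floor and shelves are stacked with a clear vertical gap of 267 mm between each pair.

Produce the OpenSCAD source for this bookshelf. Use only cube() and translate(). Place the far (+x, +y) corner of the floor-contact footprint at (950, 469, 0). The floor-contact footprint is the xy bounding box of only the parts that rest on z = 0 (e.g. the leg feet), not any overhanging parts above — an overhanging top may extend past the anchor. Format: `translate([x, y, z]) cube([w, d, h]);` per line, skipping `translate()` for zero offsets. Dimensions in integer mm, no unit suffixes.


translate([300, 108, 0]) cube([20, 361, 1256]);
translate([930, 108, 0]) cube([20, 361, 1256]);
translate([320, 108, 0]) cube([610, 361, 25]);
translate([320, 108, 292]) cube([610, 361, 25]);
translate([320, 108, 584]) cube([610, 361, 25]);
translate([320, 108, 876]) cube([610, 361, 25]);
translate([320, 108, 1168]) cube([610, 361, 25]);


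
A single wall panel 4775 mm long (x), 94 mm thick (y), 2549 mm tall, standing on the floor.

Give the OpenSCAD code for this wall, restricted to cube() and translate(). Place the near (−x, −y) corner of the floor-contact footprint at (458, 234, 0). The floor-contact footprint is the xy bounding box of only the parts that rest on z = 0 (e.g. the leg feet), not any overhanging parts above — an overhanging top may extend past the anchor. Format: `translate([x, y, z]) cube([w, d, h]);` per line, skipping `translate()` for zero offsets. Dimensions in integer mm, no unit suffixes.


translate([458, 234, 0]) cube([4775, 94, 2549]);


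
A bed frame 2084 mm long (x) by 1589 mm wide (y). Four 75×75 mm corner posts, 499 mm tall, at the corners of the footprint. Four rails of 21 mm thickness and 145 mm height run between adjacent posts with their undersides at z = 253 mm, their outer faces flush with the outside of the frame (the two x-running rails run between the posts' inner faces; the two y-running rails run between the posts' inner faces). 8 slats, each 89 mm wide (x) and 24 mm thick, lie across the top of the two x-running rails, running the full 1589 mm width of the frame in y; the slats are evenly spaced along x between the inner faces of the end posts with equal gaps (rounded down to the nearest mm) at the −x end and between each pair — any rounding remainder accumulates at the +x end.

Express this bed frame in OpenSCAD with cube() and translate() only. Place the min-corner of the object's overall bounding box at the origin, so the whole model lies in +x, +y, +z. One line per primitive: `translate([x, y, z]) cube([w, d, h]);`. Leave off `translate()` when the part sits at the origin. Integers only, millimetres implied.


cube([75, 75, 499]);
translate([0, 1514, 0]) cube([75, 75, 499]);
translate([2009, 0, 0]) cube([75, 75, 499]);
translate([2009, 1514, 0]) cube([75, 75, 499]);
translate([75, 0, 253]) cube([1934, 21, 145]);
translate([75, 1568, 253]) cube([1934, 21, 145]);
translate([0, 75, 253]) cube([21, 1439, 145]);
translate([2063, 75, 253]) cube([21, 1439, 145]);
translate([210, 0, 398]) cube([89, 1589, 24]);
translate([434, 0, 398]) cube([89, 1589, 24]);
translate([658, 0, 398]) cube([89, 1589, 24]);
translate([882, 0, 398]) cube([89, 1589, 24]);
translate([1106, 0, 398]) cube([89, 1589, 24]);
translate([1330, 0, 398]) cube([89, 1589, 24]);
translate([1554, 0, 398]) cube([89, 1589, 24]);
translate([1778, 0, 398]) cube([89, 1589, 24]);


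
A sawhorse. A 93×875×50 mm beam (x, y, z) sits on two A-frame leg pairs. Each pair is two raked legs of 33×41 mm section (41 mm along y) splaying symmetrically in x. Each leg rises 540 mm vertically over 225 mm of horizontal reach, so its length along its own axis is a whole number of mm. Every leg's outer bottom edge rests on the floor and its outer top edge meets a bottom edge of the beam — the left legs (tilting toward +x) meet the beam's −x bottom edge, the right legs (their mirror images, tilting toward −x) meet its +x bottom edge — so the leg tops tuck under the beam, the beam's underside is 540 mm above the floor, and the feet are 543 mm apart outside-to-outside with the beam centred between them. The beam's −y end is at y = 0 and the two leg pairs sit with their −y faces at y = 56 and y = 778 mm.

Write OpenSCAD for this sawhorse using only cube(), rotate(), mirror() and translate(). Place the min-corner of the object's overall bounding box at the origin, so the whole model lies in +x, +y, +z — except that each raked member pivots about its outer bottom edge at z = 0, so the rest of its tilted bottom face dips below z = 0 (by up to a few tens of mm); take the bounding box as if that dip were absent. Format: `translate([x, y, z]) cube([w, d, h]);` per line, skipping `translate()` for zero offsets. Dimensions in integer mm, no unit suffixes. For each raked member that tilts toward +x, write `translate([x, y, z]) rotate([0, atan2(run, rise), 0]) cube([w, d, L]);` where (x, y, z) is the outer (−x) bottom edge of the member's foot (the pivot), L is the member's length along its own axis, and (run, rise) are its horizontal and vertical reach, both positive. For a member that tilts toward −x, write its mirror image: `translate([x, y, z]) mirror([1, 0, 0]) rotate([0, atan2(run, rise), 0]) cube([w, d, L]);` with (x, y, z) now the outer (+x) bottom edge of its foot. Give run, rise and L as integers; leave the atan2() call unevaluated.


translate([225, 0, 540]) cube([93, 875, 50]);
translate([0, 56, 0]) rotate([0, atan2(225, 540), 0]) cube([33, 41, 585]);
translate([543, 56, 0]) mirror([1, 0, 0]) rotate([0, atan2(225, 540), 0]) cube([33, 41, 585]);
translate([0, 778, 0]) rotate([0, atan2(225, 540), 0]) cube([33, 41, 585]);
translate([543, 778, 0]) mirror([1, 0, 0]) rotate([0, atan2(225, 540), 0]) cube([33, 41, 585]);


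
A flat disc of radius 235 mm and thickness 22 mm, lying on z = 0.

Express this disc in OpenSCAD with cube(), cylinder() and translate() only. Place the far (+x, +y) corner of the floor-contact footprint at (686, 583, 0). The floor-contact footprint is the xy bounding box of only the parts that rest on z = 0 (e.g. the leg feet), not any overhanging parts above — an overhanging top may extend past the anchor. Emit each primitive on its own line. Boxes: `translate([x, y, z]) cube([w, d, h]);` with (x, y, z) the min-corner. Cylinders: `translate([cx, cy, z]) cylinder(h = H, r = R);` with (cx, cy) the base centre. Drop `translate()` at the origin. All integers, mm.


translate([451, 348, 0]) cylinder(h = 22, r = 235);


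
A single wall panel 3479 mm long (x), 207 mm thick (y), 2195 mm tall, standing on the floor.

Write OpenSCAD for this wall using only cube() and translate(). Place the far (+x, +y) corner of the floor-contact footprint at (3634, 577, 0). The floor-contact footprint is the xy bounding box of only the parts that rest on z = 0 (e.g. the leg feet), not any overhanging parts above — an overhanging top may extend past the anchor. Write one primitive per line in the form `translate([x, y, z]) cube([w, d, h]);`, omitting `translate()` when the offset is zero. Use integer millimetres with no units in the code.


translate([155, 370, 0]) cube([3479, 207, 2195]);


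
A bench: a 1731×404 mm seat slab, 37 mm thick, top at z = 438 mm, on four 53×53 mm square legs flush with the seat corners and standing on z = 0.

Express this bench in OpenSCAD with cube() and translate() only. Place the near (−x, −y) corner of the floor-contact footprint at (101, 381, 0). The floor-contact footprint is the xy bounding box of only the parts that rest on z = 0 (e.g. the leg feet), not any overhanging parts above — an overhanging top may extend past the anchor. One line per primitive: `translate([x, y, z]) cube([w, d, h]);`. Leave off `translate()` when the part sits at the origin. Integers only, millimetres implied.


translate([101, 381, 401]) cube([1731, 404, 37]);
translate([101, 381, 0]) cube([53, 53, 401]);
translate([101, 732, 0]) cube([53, 53, 401]);
translate([1779, 381, 0]) cube([53, 53, 401]);
translate([1779, 732, 0]) cube([53, 53, 401]);


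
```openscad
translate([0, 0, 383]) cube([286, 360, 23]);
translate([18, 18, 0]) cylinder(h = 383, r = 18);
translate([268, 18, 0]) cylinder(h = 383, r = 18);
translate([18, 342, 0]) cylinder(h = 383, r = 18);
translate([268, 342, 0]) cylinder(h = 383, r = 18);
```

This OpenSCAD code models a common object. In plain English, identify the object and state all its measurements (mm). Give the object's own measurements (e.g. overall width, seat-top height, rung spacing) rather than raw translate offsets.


A four-legged stool. The seat is a 286×360×23 mm slab whose top surface is at z = 406 mm; four round legs, each 36 mm in diameter, run from the floor (z = 0) to the underside of the seat, each leg's axis is inset half a diameter from the nearest pair of seat edges (so the leg's bounding box is flush with the corner).


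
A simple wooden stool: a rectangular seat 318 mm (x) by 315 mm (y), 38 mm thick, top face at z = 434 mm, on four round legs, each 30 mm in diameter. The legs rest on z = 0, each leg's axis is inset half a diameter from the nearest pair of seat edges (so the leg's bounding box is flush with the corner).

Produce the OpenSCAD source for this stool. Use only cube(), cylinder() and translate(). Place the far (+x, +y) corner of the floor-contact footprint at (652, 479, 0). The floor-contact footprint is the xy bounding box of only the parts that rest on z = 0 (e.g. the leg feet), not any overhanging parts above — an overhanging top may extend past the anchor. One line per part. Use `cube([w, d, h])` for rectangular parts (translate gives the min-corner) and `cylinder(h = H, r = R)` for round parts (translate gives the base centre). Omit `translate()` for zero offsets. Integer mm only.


translate([334, 164, 396]) cube([318, 315, 38]);
translate([349, 179, 0]) cylinder(h = 396, r = 15);
translate([637, 179, 0]) cylinder(h = 396, r = 15);
translate([349, 464, 0]) cylinder(h = 396, r = 15);
translate([637, 464, 0]) cylinder(h = 396, r = 15);


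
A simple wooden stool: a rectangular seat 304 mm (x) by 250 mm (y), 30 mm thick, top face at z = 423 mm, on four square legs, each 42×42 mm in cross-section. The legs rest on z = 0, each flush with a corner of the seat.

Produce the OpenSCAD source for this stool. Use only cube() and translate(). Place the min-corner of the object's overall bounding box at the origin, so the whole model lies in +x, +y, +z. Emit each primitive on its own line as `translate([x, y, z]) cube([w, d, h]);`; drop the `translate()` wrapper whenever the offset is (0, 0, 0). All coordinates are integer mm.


translate([0, 0, 393]) cube([304, 250, 30]);
cube([42, 42, 393]);
translate([262, 0, 0]) cube([42, 42, 393]);
translate([0, 208, 0]) cube([42, 42, 393]);
translate([262, 208, 0]) cube([42, 42, 393]);


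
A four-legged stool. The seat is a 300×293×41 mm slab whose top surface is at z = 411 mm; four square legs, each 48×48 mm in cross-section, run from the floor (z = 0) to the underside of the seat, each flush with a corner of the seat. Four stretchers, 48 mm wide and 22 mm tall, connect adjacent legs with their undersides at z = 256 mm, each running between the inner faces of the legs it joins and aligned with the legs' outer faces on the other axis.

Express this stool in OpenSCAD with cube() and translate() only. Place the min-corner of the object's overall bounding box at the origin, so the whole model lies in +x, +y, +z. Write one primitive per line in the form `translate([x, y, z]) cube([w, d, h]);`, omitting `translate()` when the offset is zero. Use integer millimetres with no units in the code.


// leg_h = 411 - 41 = 370
// stretcher span = 300 - 2*48 = 204
translate([0, 0, 370]) cube([300, 293, 41]);
cube([48, 48, 370]);
translate([252, 0, 0]) cube([48, 48, 370]);
translate([0, 245, 0]) cube([48, 48, 370]);
translate([252, 245, 0]) cube([48, 48, 370]);
translate([48, 0, 256]) cube([204, 48, 22]);
translate([48, 245, 256]) cube([204, 48, 22]);
translate([0, 48, 256]) cube([48, 197, 22]);
translate([252, 48, 256]) cube([48, 197, 22]);


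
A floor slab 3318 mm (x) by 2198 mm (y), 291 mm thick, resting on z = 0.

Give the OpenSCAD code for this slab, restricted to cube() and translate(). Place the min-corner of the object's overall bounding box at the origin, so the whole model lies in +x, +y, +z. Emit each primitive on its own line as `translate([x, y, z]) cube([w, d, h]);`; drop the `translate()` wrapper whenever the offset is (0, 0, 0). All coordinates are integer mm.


cube([3318, 2198, 291]);


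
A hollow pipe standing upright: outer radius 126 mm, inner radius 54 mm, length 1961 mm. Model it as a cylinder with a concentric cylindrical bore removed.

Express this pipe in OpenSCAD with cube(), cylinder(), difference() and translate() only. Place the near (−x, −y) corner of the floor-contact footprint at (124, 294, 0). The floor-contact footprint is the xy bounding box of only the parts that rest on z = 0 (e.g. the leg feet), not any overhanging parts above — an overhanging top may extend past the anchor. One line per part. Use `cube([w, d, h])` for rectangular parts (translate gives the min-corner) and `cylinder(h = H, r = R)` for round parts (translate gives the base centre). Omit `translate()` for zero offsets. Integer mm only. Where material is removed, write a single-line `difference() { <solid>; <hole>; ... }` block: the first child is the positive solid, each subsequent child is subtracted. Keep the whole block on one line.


difference() { translate([250, 420, 0]) cylinder(h = 1961, r = 126); translate([250, 420, 0]) cylinder(h = 1961, r = 54); }


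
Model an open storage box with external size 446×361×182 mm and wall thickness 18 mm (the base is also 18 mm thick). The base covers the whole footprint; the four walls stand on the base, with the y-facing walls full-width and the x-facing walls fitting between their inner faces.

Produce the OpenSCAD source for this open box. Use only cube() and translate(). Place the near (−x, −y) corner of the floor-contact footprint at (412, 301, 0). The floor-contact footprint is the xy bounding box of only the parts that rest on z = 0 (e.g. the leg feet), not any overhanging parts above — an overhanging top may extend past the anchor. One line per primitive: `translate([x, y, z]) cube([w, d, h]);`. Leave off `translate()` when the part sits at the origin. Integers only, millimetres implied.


translate([412, 301, 0]) cube([446, 361, 18]);
translate([412, 301, 18]) cube([446, 18, 164]);
translate([412, 644, 18]) cube([446, 18, 164]);
translate([412, 319, 18]) cube([18, 325, 164]);
translate([840, 319, 18]) cube([18, 325, 164]);


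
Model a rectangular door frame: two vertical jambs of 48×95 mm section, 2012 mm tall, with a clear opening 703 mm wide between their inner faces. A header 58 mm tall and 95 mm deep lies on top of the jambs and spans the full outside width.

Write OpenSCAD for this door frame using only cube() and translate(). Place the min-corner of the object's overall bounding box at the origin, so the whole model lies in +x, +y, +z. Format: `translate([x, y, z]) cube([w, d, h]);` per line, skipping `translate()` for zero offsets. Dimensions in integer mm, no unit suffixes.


cube([48, 95, 2012]);
translate([751, 0, 0]) cube([48, 95, 2012]);
translate([0, 0, 2012]) cube([799, 95, 58]);


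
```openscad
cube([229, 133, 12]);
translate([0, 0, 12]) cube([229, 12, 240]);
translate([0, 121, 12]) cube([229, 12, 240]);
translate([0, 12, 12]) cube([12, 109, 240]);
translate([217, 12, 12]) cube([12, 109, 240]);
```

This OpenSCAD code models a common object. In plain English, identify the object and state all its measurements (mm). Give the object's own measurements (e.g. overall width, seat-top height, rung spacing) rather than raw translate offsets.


An open-topped rectangular box: outside dimensions 229×133×252 mm, with a uniform wall and base thickness of 12 mm. The base is a full 229×133 slab on the floor; four walls sit on top of the base. The front and back walls (the −y and +y sides) span the full width; the two side walls fit between them.


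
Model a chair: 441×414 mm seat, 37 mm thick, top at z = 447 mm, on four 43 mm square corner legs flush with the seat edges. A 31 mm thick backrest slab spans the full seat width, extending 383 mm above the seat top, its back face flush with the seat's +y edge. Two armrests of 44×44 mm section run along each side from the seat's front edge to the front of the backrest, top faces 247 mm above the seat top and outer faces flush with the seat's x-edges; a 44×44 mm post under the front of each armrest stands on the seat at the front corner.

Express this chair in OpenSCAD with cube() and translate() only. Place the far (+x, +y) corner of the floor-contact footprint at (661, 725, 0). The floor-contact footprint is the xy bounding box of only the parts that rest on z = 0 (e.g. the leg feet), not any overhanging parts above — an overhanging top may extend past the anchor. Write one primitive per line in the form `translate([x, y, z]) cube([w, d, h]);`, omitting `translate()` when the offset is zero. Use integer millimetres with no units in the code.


translate([220, 311, 410]) cube([441, 414, 37]);
translate([220, 311, 0]) cube([43, 43, 410]);
translate([618, 311, 0]) cube([43, 43, 410]);
translate([220, 682, 0]) cube([43, 43, 410]);
translate([618, 682, 0]) cube([43, 43, 410]);
translate([220, 694, 447]) cube([441, 31, 383]);
translate([220, 311, 650]) cube([44, 383, 44]);
translate([617, 311, 650]) cube([44, 383, 44]);
translate([220, 311, 447]) cube([44, 44, 203]);
translate([617, 311, 447]) cube([44, 44, 203]);


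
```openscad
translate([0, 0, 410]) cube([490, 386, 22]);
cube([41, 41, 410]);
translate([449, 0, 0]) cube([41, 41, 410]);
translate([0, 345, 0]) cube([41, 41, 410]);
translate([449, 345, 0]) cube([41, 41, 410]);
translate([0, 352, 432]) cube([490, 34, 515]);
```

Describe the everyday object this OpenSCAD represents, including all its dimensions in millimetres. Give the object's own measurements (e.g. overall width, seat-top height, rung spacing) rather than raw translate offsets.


A chair. The seat is a 490×386×22 mm slab with its top at z = 432 mm, on four 41×41 mm corner legs (flush with the seat edges, standing on z = 0). A flat backrest 34 mm thick, 515 mm tall, spans the full seat width and rises from the seat top along its +y edge, rear face flush with the rear of the seat.


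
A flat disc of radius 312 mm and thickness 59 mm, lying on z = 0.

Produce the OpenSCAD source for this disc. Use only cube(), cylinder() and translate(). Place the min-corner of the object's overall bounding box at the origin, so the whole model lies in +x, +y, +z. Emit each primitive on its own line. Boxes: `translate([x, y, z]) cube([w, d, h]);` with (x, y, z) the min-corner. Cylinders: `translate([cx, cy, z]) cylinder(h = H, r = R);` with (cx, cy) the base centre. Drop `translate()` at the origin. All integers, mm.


translate([312, 312, 0]) cylinder(h = 59, r = 312);


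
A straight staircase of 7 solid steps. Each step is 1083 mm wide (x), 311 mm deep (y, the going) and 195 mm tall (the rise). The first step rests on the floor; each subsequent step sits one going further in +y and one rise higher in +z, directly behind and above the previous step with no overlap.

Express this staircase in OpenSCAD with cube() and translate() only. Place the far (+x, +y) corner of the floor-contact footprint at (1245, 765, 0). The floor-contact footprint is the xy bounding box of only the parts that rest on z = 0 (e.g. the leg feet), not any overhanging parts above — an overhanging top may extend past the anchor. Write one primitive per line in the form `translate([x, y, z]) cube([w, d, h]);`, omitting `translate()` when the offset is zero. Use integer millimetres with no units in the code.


translate([162, 454, 0]) cube([1083, 311, 195]);
translate([162, 765, 195]) cube([1083, 311, 195]);
translate([162, 1076, 390]) cube([1083, 311, 195]);
translate([162, 1387, 585]) cube([1083, 311, 195]);
translate([162, 1698, 780]) cube([1083, 311, 195]);
translate([162, 2009, 975]) cube([1083, 311, 195]);
translate([162, 2320, 1170]) cube([1083, 311, 195]);


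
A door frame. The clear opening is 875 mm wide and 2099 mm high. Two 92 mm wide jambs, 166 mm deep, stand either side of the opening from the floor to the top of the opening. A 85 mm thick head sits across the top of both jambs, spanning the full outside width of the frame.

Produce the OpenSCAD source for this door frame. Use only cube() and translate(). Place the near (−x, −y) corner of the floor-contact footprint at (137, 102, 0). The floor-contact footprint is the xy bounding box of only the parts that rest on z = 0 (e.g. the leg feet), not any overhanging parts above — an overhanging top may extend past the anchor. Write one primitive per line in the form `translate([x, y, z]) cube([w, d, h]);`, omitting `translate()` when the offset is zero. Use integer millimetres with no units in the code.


translate([137, 102, 0]) cube([92, 166, 2099]);
translate([1104, 102, 0]) cube([92, 166, 2099]);
translate([137, 102, 2099]) cube([1059, 166, 85]);


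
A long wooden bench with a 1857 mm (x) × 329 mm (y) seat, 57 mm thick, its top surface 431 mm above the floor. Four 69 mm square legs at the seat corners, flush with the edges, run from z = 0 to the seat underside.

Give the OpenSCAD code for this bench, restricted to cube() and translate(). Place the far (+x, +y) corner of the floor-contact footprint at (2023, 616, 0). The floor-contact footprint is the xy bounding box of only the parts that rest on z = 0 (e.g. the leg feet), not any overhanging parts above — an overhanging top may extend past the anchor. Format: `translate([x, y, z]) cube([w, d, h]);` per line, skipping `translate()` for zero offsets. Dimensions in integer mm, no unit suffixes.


// leg_h = 431 − 57 = 374
translate([166, 287, 374]) cube([1857, 329, 57]);
translate([166, 287, 0]) cube([69, 69, 374]);
translate([166, 547, 0]) cube([69, 69, 374]);
translate([1954, 287, 0]) cube([69, 69, 374]);
translate([1954, 547, 0]) cube([69, 69, 374]);


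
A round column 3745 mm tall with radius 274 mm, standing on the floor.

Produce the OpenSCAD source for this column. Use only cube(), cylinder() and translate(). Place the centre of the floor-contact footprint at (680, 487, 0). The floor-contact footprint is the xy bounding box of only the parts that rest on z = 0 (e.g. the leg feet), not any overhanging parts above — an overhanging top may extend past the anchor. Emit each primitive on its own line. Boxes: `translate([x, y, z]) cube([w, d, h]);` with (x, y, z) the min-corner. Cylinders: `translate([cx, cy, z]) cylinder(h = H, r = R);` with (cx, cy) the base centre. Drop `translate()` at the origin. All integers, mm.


translate([680, 487, 0]) cylinder(h = 3745, r = 274);


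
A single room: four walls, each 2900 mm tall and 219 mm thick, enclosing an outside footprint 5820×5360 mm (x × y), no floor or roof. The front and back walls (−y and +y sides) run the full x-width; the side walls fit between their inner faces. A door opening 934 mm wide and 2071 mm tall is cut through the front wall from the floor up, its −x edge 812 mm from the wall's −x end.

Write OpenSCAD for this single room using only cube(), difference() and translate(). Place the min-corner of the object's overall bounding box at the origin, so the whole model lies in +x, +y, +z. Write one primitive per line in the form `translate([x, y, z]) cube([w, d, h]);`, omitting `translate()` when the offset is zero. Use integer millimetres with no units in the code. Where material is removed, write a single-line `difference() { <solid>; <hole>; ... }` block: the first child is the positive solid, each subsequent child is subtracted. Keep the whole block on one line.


difference() { cube([5820, 219, 2900]); translate([812, 0, 0]) cube([934, 219, 2071]); }
translate([0, 5141, 0]) cube([5820, 219, 2900]);
translate([0, 219, 0]) cube([219, 4922, 2900]);
translate([5601, 219, 0]) cube([219, 4922, 2900]);


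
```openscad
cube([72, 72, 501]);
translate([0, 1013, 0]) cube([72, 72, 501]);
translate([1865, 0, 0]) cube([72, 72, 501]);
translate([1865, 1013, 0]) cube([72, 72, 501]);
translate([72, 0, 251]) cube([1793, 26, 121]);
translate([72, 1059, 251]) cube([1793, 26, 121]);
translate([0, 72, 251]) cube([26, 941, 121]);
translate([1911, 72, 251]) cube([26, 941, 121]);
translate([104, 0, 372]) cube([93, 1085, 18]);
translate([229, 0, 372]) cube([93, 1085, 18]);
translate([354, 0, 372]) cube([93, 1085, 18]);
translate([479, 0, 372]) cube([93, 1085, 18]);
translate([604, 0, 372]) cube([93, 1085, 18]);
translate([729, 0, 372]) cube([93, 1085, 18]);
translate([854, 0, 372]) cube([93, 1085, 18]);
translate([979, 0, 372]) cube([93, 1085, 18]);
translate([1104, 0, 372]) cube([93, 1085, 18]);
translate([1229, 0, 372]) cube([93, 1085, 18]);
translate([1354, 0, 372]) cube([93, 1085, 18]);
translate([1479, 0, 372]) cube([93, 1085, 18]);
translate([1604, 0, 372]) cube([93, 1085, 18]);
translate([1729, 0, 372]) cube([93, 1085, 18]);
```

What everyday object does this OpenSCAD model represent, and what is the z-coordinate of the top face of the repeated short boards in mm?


A bed frame. The slat-top height is 390 mm.

Four posts, four rails, and a row of slats — a bed frame. Slats sit on the rails at z = 251 + 121 = 372; with slat thickness 18, the top is 390 mm.


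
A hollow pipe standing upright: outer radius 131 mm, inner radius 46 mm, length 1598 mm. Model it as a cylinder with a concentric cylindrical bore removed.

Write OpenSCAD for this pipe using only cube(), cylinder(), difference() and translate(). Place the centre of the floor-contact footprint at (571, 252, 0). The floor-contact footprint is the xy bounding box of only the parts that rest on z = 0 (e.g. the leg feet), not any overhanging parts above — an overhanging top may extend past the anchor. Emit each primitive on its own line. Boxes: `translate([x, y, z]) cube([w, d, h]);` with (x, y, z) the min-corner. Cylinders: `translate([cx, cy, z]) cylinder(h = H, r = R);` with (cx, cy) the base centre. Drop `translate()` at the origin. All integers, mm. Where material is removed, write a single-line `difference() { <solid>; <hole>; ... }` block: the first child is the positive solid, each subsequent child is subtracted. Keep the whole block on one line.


difference() { translate([571, 252, 0]) cylinder(h = 1598, r = 131); translate([571, 252, 0]) cylinder(h = 1598, r = 46); }


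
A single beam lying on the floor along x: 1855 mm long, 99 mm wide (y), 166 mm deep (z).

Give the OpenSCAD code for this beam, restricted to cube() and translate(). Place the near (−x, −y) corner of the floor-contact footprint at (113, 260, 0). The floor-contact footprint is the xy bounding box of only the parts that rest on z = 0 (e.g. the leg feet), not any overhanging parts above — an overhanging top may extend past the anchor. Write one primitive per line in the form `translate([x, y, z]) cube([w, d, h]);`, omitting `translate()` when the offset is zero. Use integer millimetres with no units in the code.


translate([113, 260, 0]) cube([1855, 99, 166]);


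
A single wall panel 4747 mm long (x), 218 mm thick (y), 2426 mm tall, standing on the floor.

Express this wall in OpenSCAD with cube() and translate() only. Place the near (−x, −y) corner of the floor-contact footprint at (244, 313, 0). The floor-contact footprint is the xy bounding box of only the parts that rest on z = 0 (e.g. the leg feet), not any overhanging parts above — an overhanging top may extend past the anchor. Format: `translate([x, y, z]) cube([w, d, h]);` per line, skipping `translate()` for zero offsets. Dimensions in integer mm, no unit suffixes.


translate([244, 313, 0]) cube([4747, 218, 2426]);


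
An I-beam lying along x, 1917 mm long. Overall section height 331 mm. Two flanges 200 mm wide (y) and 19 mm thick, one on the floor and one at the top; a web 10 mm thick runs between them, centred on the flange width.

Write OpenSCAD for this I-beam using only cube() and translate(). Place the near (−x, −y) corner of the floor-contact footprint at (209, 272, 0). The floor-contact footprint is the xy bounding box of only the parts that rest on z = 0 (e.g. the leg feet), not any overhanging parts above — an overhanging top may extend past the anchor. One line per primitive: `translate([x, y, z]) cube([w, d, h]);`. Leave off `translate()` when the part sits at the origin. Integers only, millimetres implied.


translate([209, 272, 0]) cube([1917, 200, 19]);
translate([209, 367, 19]) cube([1917, 10, 293]);
translate([209, 272, 312]) cube([1917, 200, 19]);


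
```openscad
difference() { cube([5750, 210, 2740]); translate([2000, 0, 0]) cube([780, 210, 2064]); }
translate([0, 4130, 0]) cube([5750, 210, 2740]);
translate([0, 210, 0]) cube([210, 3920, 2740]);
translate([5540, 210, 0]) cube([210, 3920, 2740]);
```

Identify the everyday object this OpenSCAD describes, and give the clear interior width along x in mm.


A single room. The interior width is 5330 mm.

Four walls enclosing a rectangle with a door in the front wall — a room. Outside width 5750 minus two 210 mm walls gives 5330 mm.


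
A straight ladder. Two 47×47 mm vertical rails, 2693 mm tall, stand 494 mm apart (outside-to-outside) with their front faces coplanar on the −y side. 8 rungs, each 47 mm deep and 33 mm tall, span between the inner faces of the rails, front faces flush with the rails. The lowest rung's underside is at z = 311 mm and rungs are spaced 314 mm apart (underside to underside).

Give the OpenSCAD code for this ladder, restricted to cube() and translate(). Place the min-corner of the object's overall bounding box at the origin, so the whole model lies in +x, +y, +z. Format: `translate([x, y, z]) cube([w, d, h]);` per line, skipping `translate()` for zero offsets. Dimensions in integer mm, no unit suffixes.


cube([47, 47, 2693]);
translate([447, 0, 0]) cube([47, 47, 2693]);
translate([47, 0, 311]) cube([400, 47, 33]);
translate([47, 0, 625]) cube([400, 47, 33]);
translate([47, 0, 939]) cube([400, 47, 33]);
translate([47, 0, 1253]) cube([400, 47, 33]);
translate([47, 0, 1567]) cube([400, 47, 33]);
translate([47, 0, 1881]) cube([400, 47, 33]);
translate([47, 0, 2195]) cube([400, 47, 33]);
translate([47, 0, 2509]) cube([400, 47, 33]);


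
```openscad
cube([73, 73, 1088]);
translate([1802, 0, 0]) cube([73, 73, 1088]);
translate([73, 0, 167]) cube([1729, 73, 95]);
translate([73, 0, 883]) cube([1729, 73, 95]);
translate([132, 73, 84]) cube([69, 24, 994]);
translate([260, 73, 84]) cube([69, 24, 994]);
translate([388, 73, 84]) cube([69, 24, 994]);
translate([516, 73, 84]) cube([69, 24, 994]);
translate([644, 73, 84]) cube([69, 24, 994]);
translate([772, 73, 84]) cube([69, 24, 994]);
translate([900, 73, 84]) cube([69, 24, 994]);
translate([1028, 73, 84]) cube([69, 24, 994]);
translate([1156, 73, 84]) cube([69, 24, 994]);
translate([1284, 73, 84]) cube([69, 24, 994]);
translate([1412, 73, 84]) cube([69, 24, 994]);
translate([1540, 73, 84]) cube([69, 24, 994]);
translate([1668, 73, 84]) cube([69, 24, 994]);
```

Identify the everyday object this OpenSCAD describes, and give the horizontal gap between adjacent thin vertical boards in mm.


A fence section. The picket gap is 59 mm.

Two posts, two rails, 13 pickets — a fence section. Span 1729 mm holds 13 pickets of 69 mm with 14 equal gaps: ⌊(1729 − 13·69) / 14⌋ = 59 mm.


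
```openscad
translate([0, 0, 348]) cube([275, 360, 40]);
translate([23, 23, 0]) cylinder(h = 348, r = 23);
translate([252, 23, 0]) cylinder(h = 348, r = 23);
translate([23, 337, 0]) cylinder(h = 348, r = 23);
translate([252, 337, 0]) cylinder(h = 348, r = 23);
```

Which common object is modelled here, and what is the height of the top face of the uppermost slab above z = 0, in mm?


A stool. The seat height is 388 mm.

A 275×360×40 slab at z = 348 on four corner cylinders — a stool. The seat top is 348 + 40 = 388 mm.


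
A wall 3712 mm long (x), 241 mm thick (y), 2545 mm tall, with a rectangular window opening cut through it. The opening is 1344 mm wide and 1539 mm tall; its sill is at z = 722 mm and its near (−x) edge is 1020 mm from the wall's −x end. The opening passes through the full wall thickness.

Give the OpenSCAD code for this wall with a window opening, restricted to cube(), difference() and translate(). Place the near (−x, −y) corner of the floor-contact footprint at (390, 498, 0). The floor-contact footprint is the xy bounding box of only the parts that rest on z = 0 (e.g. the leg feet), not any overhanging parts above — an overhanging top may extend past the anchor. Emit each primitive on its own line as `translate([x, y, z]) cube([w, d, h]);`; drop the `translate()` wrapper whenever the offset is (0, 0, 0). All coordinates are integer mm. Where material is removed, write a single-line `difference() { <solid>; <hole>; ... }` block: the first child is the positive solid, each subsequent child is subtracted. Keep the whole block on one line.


difference() { translate([390, 498, 0]) cube([3712, 241, 2545]); translate([1410, 498, 722]) cube([1344, 241, 1539]); }


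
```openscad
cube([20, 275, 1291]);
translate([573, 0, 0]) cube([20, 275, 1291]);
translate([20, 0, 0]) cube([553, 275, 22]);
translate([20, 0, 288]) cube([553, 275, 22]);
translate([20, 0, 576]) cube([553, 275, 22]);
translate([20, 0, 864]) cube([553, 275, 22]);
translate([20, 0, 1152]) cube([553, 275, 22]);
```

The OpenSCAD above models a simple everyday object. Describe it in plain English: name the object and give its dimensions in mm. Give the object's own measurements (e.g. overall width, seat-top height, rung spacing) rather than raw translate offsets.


An open bookshelf. Two side panels, each 20 mm thick, 275 mm deep and 1291 mm tall, stand 593 mm apart (outside-to-outside). Between them sit 5 shelves, each 22 mm thick and 275 mm deep, spanning the full gap between the sides. The bottom shelf rests on the floor (its underside at z = 0) and the clear gap between one shelf's top and the next shelf's underside is 266 mm.
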